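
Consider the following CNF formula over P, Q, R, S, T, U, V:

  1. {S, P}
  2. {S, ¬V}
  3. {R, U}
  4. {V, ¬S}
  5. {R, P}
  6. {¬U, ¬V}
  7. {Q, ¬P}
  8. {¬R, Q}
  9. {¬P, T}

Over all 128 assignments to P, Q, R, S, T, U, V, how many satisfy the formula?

Satisfying assignments:
  P=0 Q=1 R=1 S=1 T=0 U=0 V=1
  P=0 Q=1 R=1 S=1 T=1 U=0 V=1
  P=1 Q=1 R=0 S=0 T=1 U=1 V=0
  P=1 Q=1 R=1 S=0 T=1 U=0 V=0
  P=1 Q=1 R=1 S=0 T=1 U=1 V=0
  P=1 Q=1 R=1 S=1 T=1 U=0 V=1
Count: 6.

6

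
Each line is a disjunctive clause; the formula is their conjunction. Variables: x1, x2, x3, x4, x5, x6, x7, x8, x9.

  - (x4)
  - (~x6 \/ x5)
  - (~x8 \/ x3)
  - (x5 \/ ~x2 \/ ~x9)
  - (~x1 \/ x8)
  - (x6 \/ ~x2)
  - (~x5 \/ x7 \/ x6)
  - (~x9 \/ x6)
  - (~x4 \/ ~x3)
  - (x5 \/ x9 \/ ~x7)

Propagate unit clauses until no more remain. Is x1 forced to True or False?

False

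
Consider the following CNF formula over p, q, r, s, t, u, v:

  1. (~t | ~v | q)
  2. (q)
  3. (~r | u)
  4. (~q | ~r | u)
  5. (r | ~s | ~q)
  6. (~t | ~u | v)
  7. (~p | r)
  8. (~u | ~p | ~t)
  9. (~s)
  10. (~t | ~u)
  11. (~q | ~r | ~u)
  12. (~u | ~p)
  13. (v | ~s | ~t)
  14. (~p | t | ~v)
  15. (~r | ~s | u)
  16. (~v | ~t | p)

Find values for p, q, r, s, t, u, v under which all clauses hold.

p = False  q = True  r = False  s = False  t = False  u = False  v = True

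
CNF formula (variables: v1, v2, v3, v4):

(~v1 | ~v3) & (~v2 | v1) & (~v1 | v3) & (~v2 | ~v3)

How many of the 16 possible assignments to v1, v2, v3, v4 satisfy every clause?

4

Satisfying assignments:
  v1=F v2=F v3=F v4=F
  v1=F v2=F v3=F v4=T
  v1=F v2=F v3=T v4=F
  v1=F v2=F v3=T v4=T
Count: 4.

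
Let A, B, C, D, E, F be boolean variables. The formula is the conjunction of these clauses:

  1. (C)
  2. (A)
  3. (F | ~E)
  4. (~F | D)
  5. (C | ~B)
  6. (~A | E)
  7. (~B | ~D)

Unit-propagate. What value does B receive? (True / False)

False

Unit clause (C) sets C = True.
Unit clause (A) sets A = True.
In (~A | E), ~A is now false; E must hold, so E = True.
From (F | ~E) and E = True: F = True.
In (~F | D), ~F is now false; D must hold, so D = True.
(~B | ~D) with D = True leaves only ~B, so B = False.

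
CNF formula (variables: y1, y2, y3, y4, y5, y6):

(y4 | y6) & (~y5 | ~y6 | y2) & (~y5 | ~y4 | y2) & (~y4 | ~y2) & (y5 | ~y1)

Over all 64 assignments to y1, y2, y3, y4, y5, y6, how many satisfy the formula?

Split on y2, then y4.
  y2=T, y4=T: a clause becomes empty — 0.
  y2=T, y4=F: y3 free; 3 ways for (y1,y5,y6) × 2^1 = 6.
  y2=F, y4=T: remaining (y1,y3,y5,y6) ∈ {(F,F,F,F); (F,F,F,T); (F,T,F,F); (F,T,F,T)} — 4.
  y2=F, y4=F: remaining (y1,y3,y5,y6) ∈ {(F,F,F,T); (F,T,F,T)} — 2.
Total: 0 + 6 + 4 + 2 = 12.

12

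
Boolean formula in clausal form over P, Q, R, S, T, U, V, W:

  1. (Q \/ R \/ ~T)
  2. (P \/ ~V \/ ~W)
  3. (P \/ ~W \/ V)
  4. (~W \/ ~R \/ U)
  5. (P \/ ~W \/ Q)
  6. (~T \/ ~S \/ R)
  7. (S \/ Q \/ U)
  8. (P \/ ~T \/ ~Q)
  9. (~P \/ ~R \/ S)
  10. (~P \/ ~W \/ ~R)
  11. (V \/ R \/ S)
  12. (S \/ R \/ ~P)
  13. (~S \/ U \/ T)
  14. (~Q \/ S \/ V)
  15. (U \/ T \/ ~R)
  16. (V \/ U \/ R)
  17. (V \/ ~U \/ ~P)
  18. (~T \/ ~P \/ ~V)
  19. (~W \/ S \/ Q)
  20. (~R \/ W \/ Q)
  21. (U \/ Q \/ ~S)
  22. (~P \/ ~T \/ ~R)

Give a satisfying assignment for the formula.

P=False, Q=True, R=True, S=False, T=False, U=True, V=True, W=False

Check each clause:
  1. (~T \/ Q \/ R) — Q is true.
  2. (~W \/ ~V \/ P) — ~W is true.
  3. (~W \/ P \/ V) — ~W is true.
  4. (U \/ ~W \/ ~R) — ~W is true.
  5. (P \/ ~W \/ Q) — ~W is true.
  6. (~S \/ ~T \/ R) — R is true.
  7. (Q \/ S \/ U) — Q is true.
  8. (P \/ ~T \/ ~Q) — ~T is true.
  9. (~P \/ ~R \/ S) — ~P is true.
  10. (~W \/ ~R \/ ~P) — ~W is true.
  11. (V \/ S \/ R) — R is true.
  12. (S \/ R \/ ~P) — R is true.
  13. (U \/ T \/ ~S) — ~S is true.
  14. (~Q \/ S \/ V) — V is true.
  15. (T \/ U \/ ~R) — U is true.
  16. (U \/ R \/ V) — R is true.
  17. (~U \/ V \/ ~P) — ~P is true.
  18. (~T \/ ~P \/ ~V) — ~T is true.
  19. (Q \/ ~W \/ S) — ~W is true.
  20. (W \/ Q \/ ~R) — Q is true.
  21. (~S \/ U \/ Q) — Q is true.
  22. (~P \/ ~R \/ ~T) — ~T is true.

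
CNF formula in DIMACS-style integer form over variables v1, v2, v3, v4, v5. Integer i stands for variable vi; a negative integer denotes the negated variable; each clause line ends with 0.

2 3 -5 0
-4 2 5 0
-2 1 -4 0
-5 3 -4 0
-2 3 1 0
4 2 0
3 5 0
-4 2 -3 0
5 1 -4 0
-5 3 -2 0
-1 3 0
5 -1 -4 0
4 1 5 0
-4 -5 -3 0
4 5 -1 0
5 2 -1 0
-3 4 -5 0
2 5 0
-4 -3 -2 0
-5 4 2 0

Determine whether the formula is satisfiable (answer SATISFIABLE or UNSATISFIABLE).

UNSATISFIABLE

v5 = True:
  v3 = True:
    propagation gives v4=False; an empty clause results — contradiction.
  v3 = False:
    propagation gives v2=True; an empty clause results — contradiction.
v5 = False:
  propagation gives v3=True, v2=True, v4=False, v1=True; an empty clause results — contradiction.
Every branch closes, so no satisfying assignment exists.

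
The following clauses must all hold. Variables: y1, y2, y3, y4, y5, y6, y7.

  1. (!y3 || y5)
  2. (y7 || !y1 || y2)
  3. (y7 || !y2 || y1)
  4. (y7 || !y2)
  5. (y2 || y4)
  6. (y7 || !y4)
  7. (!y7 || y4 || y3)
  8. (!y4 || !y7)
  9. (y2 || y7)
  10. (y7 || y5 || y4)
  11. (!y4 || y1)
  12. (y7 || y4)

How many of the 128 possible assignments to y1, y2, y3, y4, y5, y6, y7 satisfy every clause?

The models are:
  y1=0 y2=1 y3=1 y4=0 y5=1 y6=0 y7=1
  y1=0 y2=1 y3=1 y4=0 y5=1 y6=1 y7=1
  y1=1 y2=1 y3=1 y4=0 y5=1 y6=0 y7=1
  y1=1 y2=1 y3=1 y4=0 y5=1 y6=1 y7=1
Count: 4.

4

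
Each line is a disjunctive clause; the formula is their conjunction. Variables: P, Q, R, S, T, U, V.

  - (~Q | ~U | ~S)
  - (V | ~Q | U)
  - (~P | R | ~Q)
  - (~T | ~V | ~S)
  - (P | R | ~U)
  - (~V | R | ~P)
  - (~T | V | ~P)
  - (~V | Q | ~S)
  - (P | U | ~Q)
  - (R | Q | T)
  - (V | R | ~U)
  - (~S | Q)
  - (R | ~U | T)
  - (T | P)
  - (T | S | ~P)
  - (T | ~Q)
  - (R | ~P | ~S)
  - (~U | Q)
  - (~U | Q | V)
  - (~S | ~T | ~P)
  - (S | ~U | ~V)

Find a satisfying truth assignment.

Try P = False.
  then T is forced to True.
The remaining clauses are satisfied by Q = False, R = False, S = False, U = False, V = True.

P=False  Q=False  R=False  S=False  T=True  U=False  V=True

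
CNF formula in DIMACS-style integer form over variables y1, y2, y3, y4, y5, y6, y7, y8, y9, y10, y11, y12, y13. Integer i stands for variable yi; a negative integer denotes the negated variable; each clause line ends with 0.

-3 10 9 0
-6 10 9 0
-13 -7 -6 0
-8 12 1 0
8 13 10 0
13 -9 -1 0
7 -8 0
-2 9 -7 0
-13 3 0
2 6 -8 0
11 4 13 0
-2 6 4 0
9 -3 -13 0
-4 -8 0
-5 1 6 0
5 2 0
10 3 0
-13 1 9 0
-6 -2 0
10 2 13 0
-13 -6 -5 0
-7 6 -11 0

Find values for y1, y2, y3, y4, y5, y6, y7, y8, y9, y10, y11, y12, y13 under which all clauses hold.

Pure literal: y10 appears only positively; assign y10 = True.
y12 occurs only positively in the remaining clauses — set y12 = True.
Branch on y1: take y1 = True.
Branch on y2: take y2 = False.
  then y5 is forced to True.
Try y3 = True.
The remaining clauses are satisfied by y4 = True, y6 = True, y7 = False, y8 = False, y9 = False, y11 = True, y13 = False.
Every clause has at least one true literal under this assignment.

y1 = True  y2 = False  y3 = True  y4 = True  y5 = True  y6 = True  y7 = False  y8 = False  y9 = False  y10 = True  y11 = True  y12 = True  y13 = False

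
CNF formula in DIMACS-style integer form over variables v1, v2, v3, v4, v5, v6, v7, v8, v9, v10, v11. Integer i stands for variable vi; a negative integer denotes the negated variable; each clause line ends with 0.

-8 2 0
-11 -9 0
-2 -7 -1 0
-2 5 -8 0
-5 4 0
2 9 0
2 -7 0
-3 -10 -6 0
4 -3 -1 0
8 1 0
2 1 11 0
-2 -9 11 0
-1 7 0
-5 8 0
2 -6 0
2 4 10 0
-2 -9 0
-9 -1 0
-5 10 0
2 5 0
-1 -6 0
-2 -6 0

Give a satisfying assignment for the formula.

v1=0, v2=1, v3=0, v4=1, v5=1, v6=0, v7=1, v8=1, v9=0, v10=1, v11=1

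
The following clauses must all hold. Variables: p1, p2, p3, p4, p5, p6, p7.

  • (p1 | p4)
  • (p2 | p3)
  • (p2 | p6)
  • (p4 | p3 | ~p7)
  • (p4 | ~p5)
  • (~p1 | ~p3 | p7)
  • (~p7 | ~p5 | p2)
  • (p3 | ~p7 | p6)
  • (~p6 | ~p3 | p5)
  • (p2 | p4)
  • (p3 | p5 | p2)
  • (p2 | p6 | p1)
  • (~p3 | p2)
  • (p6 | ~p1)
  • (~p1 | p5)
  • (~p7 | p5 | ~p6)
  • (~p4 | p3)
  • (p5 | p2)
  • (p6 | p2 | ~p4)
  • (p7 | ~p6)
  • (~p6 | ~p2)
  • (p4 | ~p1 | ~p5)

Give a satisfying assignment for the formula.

p1=F, p2=T, p3=T, p4=T, p5=T, p6=F, p7=T

Check each clause:
  1. (p1 | p4) — p4 is true.
  2. (p3 | p2) — p2 is true.
  3. (p6 | p2) — p2 is true.
  4. (p4 | p3 | ~p7) — p3 is true.
  5. (~p5 | p4) — p4 is true.
  6. (~p1 | ~p3 | p7) — ~p1 is true.
  7. (~p5 | ~p7 | p2) — p2 is true.
  8. (p3 | ~p7 | p6) — p3 is true.
  9. (~p6 | ~p3 | p5) — ~p6 is true.
  10. (p2 | p4) — p2 is true.
  11. (p5 | p3 | p2) — p2 is true.
  12. (p1 | p6 | p2) — p2 is true.
  13. (p2 | ~p3) — p2 is true.
  14. (~p1 | p6) — ~p1 is true.
  15. (~p1 | p5) — p5 is true.
  16. (~p6 | ~p7 | p5) — ~p6 is true.
  17. (~p4 | p3) — p3 is true.
  18. (p5 | p2) — p2 is true.
  19. (p6 | p2 | ~p4) — p2 is true.
  20. (~p6 | p7) — ~p6 is true.
  21. (~p6 | ~p2) — ~p6 is true.
  22. (~p5 | ~p1 | p4) — p4 is true.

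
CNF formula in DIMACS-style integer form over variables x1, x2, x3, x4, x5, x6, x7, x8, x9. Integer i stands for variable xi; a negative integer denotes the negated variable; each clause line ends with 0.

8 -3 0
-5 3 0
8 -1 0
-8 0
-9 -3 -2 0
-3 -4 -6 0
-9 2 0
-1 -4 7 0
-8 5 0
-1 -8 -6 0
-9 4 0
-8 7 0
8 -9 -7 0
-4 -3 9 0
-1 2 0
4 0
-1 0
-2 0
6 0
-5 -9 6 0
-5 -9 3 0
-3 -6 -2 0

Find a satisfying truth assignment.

Unit propagation: (!x8) forces x8 = False.
(!x3) is a unit clause, so x3 = False.
Unit propagation: (!x5) forces x5 = False.
Unit propagation: (!x1) forces x1 = False.
Unit propagation: (x4) forces x4 = True.
The clause (!x2) is unit: x2 must be False.
Unit propagation: (!x9) forces x9 = False.
The clause (x6) is unit: x6 must be True.
x7 is now unconstrained; take x7 = True.

x1 = F, x2 = F, x3 = F, x4 = T, x5 = F, x6 = T, x7 = T, x8 = F, x9 = F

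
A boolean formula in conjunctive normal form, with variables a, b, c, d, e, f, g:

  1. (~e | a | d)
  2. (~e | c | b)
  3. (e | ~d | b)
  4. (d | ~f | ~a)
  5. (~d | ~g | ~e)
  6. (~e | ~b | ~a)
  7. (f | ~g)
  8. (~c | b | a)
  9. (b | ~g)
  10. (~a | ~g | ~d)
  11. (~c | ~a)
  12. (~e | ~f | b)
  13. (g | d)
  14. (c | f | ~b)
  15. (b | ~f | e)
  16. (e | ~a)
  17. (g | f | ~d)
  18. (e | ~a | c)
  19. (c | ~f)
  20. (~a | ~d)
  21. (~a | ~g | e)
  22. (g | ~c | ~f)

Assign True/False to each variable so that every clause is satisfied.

a=F, b=T, c=T, d=F, e=F, f=T, g=T

Check each clause:
  1. (~e | d | a) — ~e is true.
  2. (b | ~e | c) — c is true.
  3. (b | e | ~d) — b is true.
  4. (~f | d | ~a) — ~a is true.
  5. (~e | ~d | ~g) — ~e is true.
  6. (~b | ~a | ~e) — ~e is true.
  7. (~g | f) — f is true.
  8. (~c | b | a) — b is true.
  9. (~g | b) — b is true.
  10. (~a | ~d | ~g) — ~d is true.
  11. (~a | ~c) — ~a is true.
  12. (~f | ~e | b) — b is true.
  13. (g | d) — g is true.
  14. (~b | f | c) — c is true.
  15. (~f | e | b) — b is true.
  16. (e | ~a) — ~a is true.
  17. (~d | f | g) — ~d is true.
  18. (c | e | ~a) — c is true.
  19. (c | ~f) — c is true.
  20. (~a | ~d) — ~d is true.
  21. (~a | e | ~g) — ~a is true.
  22. (~c | g | ~f) — g is true.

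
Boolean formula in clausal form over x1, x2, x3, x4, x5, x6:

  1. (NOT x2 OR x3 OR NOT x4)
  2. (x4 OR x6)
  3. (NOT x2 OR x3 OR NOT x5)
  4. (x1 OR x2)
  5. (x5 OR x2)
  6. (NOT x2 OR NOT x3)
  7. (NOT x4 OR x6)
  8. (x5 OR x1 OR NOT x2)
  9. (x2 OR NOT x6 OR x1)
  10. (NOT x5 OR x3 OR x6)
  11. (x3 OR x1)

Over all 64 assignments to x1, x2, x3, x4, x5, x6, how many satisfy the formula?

5

Satisfying assignments:
  x1=1 x2=0 x3=0 x4=0 x5=1 x6=1
  x1=1 x2=0 x3=0 x4=1 x5=1 x6=1
  x1=1 x2=0 x3=1 x4=0 x5=1 x6=1
  x1=1 x2=0 x3=1 x4=1 x5=1 x6=1
  x1=1 x2=1 x3=0 x4=0 x5=0 x6=1
That's 5 in total.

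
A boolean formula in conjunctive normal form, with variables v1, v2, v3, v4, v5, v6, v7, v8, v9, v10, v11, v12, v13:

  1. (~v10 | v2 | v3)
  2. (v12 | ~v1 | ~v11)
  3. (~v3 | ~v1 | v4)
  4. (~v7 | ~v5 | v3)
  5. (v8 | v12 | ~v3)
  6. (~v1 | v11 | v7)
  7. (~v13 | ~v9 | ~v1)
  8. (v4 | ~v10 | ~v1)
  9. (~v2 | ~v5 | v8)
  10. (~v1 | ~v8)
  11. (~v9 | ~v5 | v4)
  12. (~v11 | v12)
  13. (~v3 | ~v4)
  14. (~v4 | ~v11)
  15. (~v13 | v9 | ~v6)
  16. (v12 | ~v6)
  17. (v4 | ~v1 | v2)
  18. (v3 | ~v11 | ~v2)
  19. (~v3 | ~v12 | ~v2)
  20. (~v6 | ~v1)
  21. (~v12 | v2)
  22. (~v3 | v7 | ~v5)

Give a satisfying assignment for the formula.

v1=False  v2=True  v3=False  v4=True  v5=False  v6=False  v7=False  v8=False  v9=True  v10=False  v11=False  v12=True  v13=True

v1 occurs only negated in the remaining clauses — set v1 = False.
v5 occurs only negated in the remaining clauses — set v5 = False.
Branch on v2: take v2 = True.
The remaining clauses are satisfied by v3 = False, v4 = True, v6 = False, v7 = False, v8 = False, v9 = True, v10 = False, v11 = False, v12 = True, v13 = True.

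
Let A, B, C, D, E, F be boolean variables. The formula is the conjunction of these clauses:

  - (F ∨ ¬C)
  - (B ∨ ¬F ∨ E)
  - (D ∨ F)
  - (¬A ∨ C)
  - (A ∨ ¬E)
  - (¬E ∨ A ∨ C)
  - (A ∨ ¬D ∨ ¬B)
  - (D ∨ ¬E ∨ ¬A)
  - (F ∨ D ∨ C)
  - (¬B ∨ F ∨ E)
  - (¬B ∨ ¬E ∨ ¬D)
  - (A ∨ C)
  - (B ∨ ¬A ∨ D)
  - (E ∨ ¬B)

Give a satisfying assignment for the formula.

Set A = True and propagate.
  then C is forced to True.
  then F is forced to True.
Set B = False and propagate.
  then E is forced to True.
  then D is forced to True.
Check each clause:
  1. (F ∨ ¬C) — F is true.
  2. (E ∨ B ∨ ¬F) — E is true.
  3. (F ∨ D) — D is true.
  4. (C ∨ ¬A) — C is true.
  5. (A ∨ ¬E) — A is true.
  6. (C ∨ A ∨ ¬E) — C is true.
  7. (¬D ∨ ¬B ∨ A) — A is true.
  8. (D ∨ ¬E ∨ ¬A) — D is true.
  9. (F ∨ C ∨ D) — C is true.
  10. (E ∨ ¬B ∨ F) — E is true.
  11. (¬B ∨ ¬E ∨ ¬D) — ¬B is true.
  12. (C ∨ A) — A is true.
  13. (¬A ∨ B ∨ D) — D is true.
  14. (¬B ∨ E) — E is true.

A=True, B=False, C=True, D=True, E=True, F=True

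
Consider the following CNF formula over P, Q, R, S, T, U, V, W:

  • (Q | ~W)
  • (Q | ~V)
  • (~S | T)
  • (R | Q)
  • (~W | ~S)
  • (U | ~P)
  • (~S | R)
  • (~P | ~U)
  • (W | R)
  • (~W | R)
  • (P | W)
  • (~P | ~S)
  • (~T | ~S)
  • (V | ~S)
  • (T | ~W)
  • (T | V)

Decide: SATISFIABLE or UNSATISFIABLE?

SATISFIABLE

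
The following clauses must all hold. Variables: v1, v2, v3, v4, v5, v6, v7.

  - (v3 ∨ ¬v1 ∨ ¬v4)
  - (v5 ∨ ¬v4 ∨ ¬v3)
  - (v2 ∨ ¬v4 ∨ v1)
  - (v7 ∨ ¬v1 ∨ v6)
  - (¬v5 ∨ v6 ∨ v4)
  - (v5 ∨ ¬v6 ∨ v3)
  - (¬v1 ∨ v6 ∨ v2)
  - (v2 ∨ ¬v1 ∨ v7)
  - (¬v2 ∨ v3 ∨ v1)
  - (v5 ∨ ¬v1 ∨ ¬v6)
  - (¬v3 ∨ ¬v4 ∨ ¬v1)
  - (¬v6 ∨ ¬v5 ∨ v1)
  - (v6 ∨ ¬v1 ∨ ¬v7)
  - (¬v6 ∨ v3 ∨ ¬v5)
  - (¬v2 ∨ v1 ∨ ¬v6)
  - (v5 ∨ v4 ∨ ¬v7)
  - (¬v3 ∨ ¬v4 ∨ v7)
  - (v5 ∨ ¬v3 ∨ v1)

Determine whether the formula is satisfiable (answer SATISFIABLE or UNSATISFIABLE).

SATISFIABLE

Branch on v1: take v1 = False.
For the remaining variables, v2 = False, v3 = False, v4 = False, v5 = False, v6 = False, v7 = False works.
So v1=False, v2=False, v3=False, v4=False, v5=False, v6=False, v7=False is a satisfying assignment.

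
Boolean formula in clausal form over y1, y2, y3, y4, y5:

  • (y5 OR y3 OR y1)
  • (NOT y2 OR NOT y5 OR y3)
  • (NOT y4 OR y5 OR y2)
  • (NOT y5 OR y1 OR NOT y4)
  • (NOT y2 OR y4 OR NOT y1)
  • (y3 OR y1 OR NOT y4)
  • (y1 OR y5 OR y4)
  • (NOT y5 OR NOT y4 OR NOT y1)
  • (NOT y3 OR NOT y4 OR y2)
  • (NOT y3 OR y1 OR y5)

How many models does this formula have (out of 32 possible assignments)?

9

Case analysis on y1 and y4:
  y1=T, y4=T: remaining (y2,y3,y5) ∈ {(T,F,F); (T,T,F)} — 2.
  y1=T, y4=F: remaining (y2,y3,y5) ∈ {(F,F,F); (F,F,T); (F,T,F); (F,T,T)} — 4.
  y1=F, y4=T: a clause becomes empty — 0.
  y1=F, y4=F: remaining (y2,y3,y5) ∈ {(F,F,T); (F,T,T); (T,T,T)} — 3.
Total: 2 + 4 + 0 + 3 = 9.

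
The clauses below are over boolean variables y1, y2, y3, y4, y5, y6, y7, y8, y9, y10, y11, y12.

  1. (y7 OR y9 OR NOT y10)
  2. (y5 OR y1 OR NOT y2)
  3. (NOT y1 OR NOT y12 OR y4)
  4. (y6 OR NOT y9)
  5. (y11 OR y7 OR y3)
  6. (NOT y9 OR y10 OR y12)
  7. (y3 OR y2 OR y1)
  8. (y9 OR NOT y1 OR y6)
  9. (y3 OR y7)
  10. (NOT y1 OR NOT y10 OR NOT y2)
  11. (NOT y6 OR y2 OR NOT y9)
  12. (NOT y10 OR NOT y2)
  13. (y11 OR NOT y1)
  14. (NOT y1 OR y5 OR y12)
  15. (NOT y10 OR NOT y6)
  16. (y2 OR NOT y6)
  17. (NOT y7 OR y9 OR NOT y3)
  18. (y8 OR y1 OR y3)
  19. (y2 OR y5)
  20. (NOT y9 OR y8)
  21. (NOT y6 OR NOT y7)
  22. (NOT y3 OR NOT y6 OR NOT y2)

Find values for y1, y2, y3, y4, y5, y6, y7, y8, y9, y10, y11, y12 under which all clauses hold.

y1 = F  y2 = F  y3 = T  y4 = F  y5 = T  y6 = F  y7 = F  y8 = T  y9 = F  y10 = F  y11 = T  y12 = F

y5 occurs only positively in the remaining clauses — set y5 = True.
Pure literal: y8 appears only positively; assign y8 = True.
Branch on y1: take y1 = False.
Try y2 = False.
  then y3 is forced to True.
  then y6 is forced to False.
  then y9 is forced to False.
  then y7 is forced to False.
  then y10 is forced to False.
y4, y11, y12 are now unconstrained; take y4 = False, y11 = True, y12 = False.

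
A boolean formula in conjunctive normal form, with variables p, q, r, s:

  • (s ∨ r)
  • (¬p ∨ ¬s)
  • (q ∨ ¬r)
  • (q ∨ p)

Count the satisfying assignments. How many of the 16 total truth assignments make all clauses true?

4

Satisfying assignments:
  p=0 q=1 r=0 s=1
  p=0 q=1 r=1 s=0
  p=0 q=1 r=1 s=1
  p=1 q=1 r=1 s=0
Count: 4.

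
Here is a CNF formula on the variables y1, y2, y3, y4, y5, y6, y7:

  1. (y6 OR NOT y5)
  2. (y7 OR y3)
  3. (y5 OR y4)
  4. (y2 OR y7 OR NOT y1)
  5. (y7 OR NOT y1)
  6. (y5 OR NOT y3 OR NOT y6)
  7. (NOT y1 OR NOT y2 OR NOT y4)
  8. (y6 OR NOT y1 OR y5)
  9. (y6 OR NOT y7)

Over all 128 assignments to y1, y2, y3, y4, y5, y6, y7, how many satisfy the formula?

Case analysis on y1 and y5:
  y1=T, y5=T: y3 free; 3 ways for (y2,y4,y6,y7) × 2^1 = 6.
  y1=T, y5=F: remaining (y2,y3,y4,y6,y7) ∈ {(F,F,T,T,T)} — 1.
  y1=F, y5=T: y2, y4 free; 3 ways for (y3,y6,y7) × 2^2 = 12.
  y1=F, y5=F: remaining (y2,y3,y4,y6,y7) ∈ {(F,F,T,T,T); (F,T,T,F,F); (T,F,T,T,T); (T,T,T,F,F)} — 4.
Total: 6 + 1 + 12 + 4 = 23.

23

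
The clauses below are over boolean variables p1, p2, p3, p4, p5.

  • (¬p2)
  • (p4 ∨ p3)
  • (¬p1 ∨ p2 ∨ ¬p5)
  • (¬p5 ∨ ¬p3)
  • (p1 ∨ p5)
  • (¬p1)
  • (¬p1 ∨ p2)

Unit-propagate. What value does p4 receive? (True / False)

(¬p2) is a unit clause: p2 = False.
Unit clause (¬p1) sets p1 = False.
(p5 ∨ p1) with p1 = False leaves only p5, so p5 = True.
From (¬p5 ∨ ¬p3) and p5 = True: p3 = False.
In (p3 ∨ p4), p3 is now false; p4 must hold, so p4 = True.

True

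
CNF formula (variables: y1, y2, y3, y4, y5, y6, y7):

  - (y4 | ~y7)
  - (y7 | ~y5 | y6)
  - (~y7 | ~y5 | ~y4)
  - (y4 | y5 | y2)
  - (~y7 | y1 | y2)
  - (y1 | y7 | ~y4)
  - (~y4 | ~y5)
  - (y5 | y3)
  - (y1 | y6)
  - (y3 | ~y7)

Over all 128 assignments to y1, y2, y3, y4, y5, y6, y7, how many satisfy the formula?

Split on y7, then y4.
  y7=T, y4=T: 5 of the 32 assignments to (y1,y2,y3,y5,y6) work.
  y7=T, y4=F: a clause becomes empty — 0.
  y7=F, y4=T: remaining (y1,y2,y3,y5,y6) ∈ {(T,F,T,F,F); (T,F,T,F,T); (T,T,T,F,F); (T,T,T,F,T)} — 4.
  y7=F, y4=F: 11 of the 32 assignments to (y1,y2,y3,y5,y6) work.
Total: 5 + 0 + 4 + 11 = 20.

20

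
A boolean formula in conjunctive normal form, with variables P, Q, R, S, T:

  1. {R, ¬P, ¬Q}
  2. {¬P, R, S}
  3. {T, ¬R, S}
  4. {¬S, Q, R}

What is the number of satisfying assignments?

18

Split on R, then S.
  R=T, S=T: P, Q, T free → 2^3 = 8.
  R=T, S=F: remaining (P,Q,T) ∈ {(F,F,T); (F,T,T); (T,F,T); (T,T,T)} — 4.
  R=F, S=T: remaining (P,Q,T) ∈ {(F,T,F); (F,T,T)} — 2.
  R=F, S=F: remaining (P,Q,T) ∈ {(F,F,F); (F,F,T); (F,T,F); (F,T,T)} — 4.
Total: 8 + 4 + 2 + 4 = 18.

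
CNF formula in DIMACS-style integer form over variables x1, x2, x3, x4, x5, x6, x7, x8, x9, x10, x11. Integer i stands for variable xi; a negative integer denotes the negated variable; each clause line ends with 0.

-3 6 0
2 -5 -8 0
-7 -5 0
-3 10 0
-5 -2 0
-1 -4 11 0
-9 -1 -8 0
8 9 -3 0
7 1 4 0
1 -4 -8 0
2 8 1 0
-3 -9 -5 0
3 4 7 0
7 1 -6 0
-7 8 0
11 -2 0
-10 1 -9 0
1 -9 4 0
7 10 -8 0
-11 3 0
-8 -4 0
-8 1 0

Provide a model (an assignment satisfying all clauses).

x1=T  x2=F  x3=T  x4=F  x5=F  x6=T  x7=F  x8=F  x9=T  x10=T  x11=T

x5 occurs only negated in the remaining clauses — set x5 = False.
Try x1 = True.
Branch on x2: take x2 = False.
Try x3 = True.
  then x6 is forced to True.
  then x10 is forced to True.
The remaining clauses are satisfied by x4 = False, x7 = False, x8 = False, x9 = True, x11 = True.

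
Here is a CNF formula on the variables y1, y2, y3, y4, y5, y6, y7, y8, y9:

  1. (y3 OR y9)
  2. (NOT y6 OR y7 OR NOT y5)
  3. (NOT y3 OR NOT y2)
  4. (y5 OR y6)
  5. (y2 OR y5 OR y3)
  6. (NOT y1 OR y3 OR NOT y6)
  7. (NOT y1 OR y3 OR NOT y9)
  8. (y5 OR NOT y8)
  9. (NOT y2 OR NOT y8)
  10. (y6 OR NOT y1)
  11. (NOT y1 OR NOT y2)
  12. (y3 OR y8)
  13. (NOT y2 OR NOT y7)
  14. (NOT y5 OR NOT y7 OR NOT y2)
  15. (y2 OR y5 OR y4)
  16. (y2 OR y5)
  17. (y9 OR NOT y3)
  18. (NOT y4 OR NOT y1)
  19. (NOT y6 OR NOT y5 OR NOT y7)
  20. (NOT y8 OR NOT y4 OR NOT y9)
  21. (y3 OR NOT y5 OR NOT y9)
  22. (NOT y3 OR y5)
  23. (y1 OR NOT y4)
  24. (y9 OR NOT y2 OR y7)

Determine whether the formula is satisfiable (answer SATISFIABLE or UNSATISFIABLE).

Try y1 = False.
  then y4 is forced to False.
Branch on y2: take y2 = False.
  then y5 is forced to True.
The remaining clauses are satisfied by y3 = True, y6 = False, y7 = True, y8 = False, y9 = True.
So y1 = F, y2 = F, y3 = T, y4 = F, y5 = T, y6 = F, y7 = T, y8 = F, y9 = T is a satisfying assignment.

SATISFIABLE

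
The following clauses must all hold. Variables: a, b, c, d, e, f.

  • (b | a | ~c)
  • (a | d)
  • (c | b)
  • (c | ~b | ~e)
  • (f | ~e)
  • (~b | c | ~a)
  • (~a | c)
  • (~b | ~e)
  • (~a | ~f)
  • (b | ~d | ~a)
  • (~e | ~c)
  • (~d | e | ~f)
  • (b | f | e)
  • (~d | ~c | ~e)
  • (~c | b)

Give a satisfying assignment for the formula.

a=0, b=1, c=0, d=1, e=0, f=0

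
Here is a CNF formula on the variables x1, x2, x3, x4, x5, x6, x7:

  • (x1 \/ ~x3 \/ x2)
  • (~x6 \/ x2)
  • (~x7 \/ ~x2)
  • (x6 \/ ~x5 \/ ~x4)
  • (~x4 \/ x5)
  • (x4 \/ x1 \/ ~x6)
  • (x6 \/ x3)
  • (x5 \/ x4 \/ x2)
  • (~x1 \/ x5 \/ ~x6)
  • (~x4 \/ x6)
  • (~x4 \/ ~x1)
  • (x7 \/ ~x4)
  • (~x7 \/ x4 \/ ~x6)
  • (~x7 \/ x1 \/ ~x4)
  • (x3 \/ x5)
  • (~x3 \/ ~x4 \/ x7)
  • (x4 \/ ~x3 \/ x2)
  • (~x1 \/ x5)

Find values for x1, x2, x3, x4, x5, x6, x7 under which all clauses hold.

x1=False  x2=True  x3=True  x4=False  x5=False  x6=False  x7=False

Set x1 = False and propagate.
The remaining clauses are satisfied by x2 = True, x3 = True, x4 = False, x5 = False, x6 = False, x7 = False.
Check each clause:
  1. (x2 \/ x1 \/ ~x3) — x2 is true.
  2. (x2 \/ ~x6) — x2 is true.
  3. (~x7 \/ ~x2) — ~x7 is true.
  4. (~x5 \/ x6 \/ ~x4) — ~x5 is true.
  5. (~x4 \/ x5) — ~x4 is true.
  6. (~x6 \/ x4 \/ x1) — ~x6 is true.
  7. (x3 \/ x6) — x3 is true.
  8. (x4 \/ x5 \/ x2) — x2 is true.
  9. (x5 \/ ~x6 \/ ~x1) — ~x6 is true.
  10. (x6 \/ ~x4) — ~x4 is true.
  11. (~x4 \/ ~x1) — ~x4 is true.
  12. (~x4 \/ x7) — ~x4 is true.
  13. (~x6 \/ ~x7 \/ x4) — ~x7 is true.
  14. (~x7 \/ ~x4 \/ x1) — ~x7 is true.
  15. (x3 \/ x5) — x3 is true.
  16. (x7 \/ ~x3 \/ ~x4) — ~x4 is true.
  17. (x2 \/ x4 \/ ~x3) — x2 is true.
  18. (~x1 \/ x5) — ~x1 is true.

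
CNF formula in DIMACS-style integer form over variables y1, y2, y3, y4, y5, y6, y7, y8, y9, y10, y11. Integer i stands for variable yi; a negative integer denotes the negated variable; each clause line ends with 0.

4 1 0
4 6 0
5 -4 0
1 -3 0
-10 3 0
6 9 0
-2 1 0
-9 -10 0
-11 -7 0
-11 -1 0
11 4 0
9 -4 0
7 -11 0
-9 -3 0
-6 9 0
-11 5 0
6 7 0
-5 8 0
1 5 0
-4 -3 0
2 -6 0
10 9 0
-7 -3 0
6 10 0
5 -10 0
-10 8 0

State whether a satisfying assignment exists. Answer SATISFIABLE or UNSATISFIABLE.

y8 occurs only positively in the remaining clauses — set y8 = True.
Try y1 = True.
  then y11 is forced to False.
  then y4 is forced to True.
  then y5 is forced to True.
  then y9 is forced to True.
  then y10 is forced to False.
  then y3 is forced to False.
  then y6 is forced to True.
  then y2 is forced to True.
y7 is now unconstrained; take y7 = True.
So y1=True  y2=True  y3=False  y4=True  y5=True  y6=True  y7=True  y8=True  y9=True  y10=False  y11=False is a satisfying assignment.

SATISFIABLE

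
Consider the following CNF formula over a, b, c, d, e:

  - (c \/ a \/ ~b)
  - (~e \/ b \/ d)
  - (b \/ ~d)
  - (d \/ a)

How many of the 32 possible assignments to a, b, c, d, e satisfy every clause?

Case analysis on b and d:
  b=1, d=1: e free; 3 ways for (a,c) × 2^1 = 6.
  b=1, d=0: remaining (a,c,e) ∈ {(1,0,0); (1,0,1); (1,1,0); (1,1,1)} — 4.
  b=0, d=1: a clause becomes empty — 0.
  b=0, d=0: remaining (a,c,e) ∈ {(1,0,0); (1,1,0)} — 2.
Total: 6 + 4 + 0 + 2 = 12.

12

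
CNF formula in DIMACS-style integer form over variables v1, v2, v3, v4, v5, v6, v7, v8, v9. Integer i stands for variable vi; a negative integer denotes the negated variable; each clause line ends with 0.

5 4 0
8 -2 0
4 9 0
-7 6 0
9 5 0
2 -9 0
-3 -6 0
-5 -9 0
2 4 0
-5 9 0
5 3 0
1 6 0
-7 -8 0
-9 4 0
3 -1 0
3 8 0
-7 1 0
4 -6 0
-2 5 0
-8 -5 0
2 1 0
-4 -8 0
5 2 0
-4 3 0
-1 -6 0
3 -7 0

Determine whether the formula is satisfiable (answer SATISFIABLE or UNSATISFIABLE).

UNSATISFIABLE

v5 = True:
  propagation gives v9=False; an empty clause results — contradiction.
v5 = False:
  propagation gives v4=True, v9=True, v2=True; an empty clause results — contradiction.
Every branch closes, so no satisfying assignment exists.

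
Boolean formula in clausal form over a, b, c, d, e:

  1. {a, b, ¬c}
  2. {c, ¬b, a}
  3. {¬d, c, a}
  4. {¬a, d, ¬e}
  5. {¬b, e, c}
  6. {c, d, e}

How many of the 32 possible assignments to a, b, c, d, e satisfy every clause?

14

Case analysis on c and a:
  c=T, a=T: b free; 3 ways for (d,e) × 2^1 = 6.
  c=T, a=F: remaining (b,d,e) ∈ {(T,F,F); (T,F,T); (T,T,F); (T,T,T)} — 4.
  c=F, a=T: remaining (b,d,e) ∈ {(F,T,F); (F,T,T); (T,T,T)} — 3.
  c=F, a=F: remaining (b,d,e) ∈ {(F,F,T)} — 1.
Total: 6 + 4 + 3 + 1 = 14.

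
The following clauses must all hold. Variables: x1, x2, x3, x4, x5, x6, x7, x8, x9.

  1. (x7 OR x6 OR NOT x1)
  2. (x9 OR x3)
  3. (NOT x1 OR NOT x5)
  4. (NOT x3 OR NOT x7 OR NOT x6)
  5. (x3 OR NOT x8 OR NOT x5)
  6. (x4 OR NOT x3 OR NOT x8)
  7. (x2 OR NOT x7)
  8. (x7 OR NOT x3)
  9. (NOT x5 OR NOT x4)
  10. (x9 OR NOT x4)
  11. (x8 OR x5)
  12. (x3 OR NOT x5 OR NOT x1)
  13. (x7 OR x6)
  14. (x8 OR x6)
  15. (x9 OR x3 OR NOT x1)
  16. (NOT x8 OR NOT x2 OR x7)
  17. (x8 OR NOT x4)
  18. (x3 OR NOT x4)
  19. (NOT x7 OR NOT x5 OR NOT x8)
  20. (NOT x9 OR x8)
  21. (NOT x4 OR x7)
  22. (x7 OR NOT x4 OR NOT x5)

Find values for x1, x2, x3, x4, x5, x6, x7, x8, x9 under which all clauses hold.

x1 = T  x2 = F  x3 = F  x4 = F  x5 = F  x6 = T  x7 = F  x8 = T  x9 = T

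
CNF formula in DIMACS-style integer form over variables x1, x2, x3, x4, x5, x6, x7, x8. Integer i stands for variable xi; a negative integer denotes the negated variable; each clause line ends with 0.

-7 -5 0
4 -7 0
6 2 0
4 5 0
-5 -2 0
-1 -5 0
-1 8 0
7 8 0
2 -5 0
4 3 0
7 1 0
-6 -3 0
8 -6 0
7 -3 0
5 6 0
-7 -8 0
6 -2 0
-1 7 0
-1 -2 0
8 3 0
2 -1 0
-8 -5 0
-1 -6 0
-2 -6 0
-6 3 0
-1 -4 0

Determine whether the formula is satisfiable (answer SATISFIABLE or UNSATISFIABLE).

UNSATISFIABLE

x1 = True:
  propagation gives x5=False, x4=True; an empty clause results — contradiction.
x1 = False:
  propagation gives x7=True, x5=False, x4=True, x6=True; an empty clause results — contradiction.
Every branch closes, so no satisfying assignment exists.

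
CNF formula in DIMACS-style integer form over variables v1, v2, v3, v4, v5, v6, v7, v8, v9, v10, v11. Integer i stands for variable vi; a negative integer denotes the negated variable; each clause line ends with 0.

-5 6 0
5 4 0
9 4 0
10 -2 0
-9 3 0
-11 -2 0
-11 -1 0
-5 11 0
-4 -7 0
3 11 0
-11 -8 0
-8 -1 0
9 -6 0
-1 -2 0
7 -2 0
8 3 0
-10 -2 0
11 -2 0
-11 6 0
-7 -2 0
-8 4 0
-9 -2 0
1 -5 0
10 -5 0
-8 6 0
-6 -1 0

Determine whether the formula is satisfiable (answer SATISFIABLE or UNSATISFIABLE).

SATISFIABLE

Pure literal: v2 appears only negated; assign v2 = False.
v3 occurs only positively in the remaining clauses — set v3 = True.
Try v1 = False.
  then v5 is forced to False.
  then v4 is forced to True.
  then v7 is forced to False.
Try v6 = True.
  then v9 is forced to True.
Try v8 = False.
v10, v11 are now unconstrained; take v10 = False, v11 = True.
So v1=False, v2=False, v3=True, v4=True, v5=False, v6=True, v7=False, v8=False, v9=True, v10=False, v11=True is a satisfying assignment.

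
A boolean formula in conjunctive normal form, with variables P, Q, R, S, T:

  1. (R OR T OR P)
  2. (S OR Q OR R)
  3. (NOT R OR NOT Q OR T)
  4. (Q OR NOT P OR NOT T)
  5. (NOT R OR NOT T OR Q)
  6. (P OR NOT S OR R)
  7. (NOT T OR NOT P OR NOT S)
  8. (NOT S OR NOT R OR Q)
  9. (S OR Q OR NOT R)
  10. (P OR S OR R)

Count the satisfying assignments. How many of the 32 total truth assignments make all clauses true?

Satisfying assignments:
  P=0 Q=1 R=1 S=0 T=1
  P=0 Q=1 R=1 S=1 T=1
  P=1 Q=0 R=0 S=1 T=0
  P=1 Q=1 R=0 S=0 T=0
  P=1 Q=1 R=0 S=0 T=1
  P=1 Q=1 R=0 S=1 T=0
  P=1 Q=1 R=1 S=0 T=1
Count: 7.

7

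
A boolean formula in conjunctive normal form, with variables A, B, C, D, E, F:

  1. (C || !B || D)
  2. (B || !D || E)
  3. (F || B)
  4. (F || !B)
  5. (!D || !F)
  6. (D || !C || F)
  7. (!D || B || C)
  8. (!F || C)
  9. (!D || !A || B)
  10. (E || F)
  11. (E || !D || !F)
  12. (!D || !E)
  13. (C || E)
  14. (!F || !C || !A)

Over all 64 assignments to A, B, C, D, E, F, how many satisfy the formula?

Satisfying assignments:
  A=0 B=0 C=1 D=0 E=0 F=1
  A=0 B=0 C=1 D=0 E=1 F=1
  A=0 B=1 C=1 D=0 E=0 F=1
  A=0 B=1 C=1 D=0 E=1 F=1
That's 4 in total.

4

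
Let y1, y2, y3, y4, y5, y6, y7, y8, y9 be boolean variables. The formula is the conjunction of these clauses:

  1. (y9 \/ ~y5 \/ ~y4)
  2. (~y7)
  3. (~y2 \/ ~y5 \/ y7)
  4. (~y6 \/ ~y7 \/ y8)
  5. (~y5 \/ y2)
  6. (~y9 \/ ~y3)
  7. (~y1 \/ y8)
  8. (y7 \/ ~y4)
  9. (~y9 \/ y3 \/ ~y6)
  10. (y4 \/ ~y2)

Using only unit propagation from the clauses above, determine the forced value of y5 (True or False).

False

(~y7) is a unit clause: y7 = False.
(y7 \/ ~y4): since y7 = False, the clause reduces to (~y4). y4 = False.
(~y2 \/ y4) with y4 = False leaves only ~y2, so y2 = False.
In (y2 \/ ~y5), y2 is now false; ~y5 must hold, so y5 = False.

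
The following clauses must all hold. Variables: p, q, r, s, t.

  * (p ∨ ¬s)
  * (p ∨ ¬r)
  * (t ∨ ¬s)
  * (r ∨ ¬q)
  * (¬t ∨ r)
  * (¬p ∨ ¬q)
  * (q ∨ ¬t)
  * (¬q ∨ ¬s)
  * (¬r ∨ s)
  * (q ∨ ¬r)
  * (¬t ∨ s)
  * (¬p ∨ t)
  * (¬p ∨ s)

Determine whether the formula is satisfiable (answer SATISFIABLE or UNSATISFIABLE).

Try p = False.
  then s is forced to False.
  then r is forced to False.
  then q is forced to False.
  then t is forced to False.
So p = False, q = False, r = False, s = False, t = False is a satisfying assignment.

SATISFIABLE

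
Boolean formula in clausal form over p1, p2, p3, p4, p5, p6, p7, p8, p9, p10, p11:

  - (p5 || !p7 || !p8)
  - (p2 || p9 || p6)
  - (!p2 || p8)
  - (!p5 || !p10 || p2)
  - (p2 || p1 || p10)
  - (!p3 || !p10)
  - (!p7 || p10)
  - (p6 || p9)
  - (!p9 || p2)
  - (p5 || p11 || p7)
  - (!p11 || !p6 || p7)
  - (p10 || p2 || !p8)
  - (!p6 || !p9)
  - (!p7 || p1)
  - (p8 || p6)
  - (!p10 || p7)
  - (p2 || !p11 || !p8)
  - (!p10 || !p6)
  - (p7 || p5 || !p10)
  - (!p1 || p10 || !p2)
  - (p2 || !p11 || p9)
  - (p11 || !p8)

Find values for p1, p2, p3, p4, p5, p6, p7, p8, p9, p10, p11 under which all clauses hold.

Pure literal: p3 appears only negated; assign p3 = False.
Branch on p1: take p1 = False.
  then p7 is forced to False.
  then p10 is forced to False.
  then p2 is forced to True.
  then p8 is forced to True.
  then p11 is forced to True.
  then p6 is forced to False.
  then p9 is forced to True.
p4, p5 are now unconstrained; take p4 = False, p5 = False.
Check each clause:
  1. (!p8 || !p7 || p5) — !p7 is true.
  2. (p9 || p6 || p2) — p9 is true.
  3. (p8 || !p2) — p8 is true.
  4. (!p5 || p2 || !p10) — p2 is true.
  5. (p10 || p2 || p1) — p2 is true.
  6. (!p10 || !p3) — !p3 is true.
  7. (p10 || !p7) — !p7 is true.
  8. (p6 || p9) — p9 is true.
  9. (p2 || !p9) — p2 is true.
  10. (p7 || p11 || p5) — p11 is true.
  11. (p7 || !p6 || !p11) — !p6 is true.
  12. (p10 || p2 || !p8) — p2 is true.
  13. (!p9 || !p6) — !p6 is true.
  14. (!p7 || p1) — !p7 is true.
  15. (p6 || p8) — p8 is true.
  16. (p7 || !p10) — !p10 is true.
  17. (p2 || !p8 || !p11) — p2 is true.
  18. (!p6 || !p10) — !p6 is true.
  19. (p5 || p7 || !p10) — !p10 is true.
  20. (!p1 || p10 || !p2) — !p1 is true.
  21. (!p11 || p2 || p9) — p9 is true.
  22. (p11 || !p8) — p11 is true.

p1=False, p2=True, p3=False, p4=False, p5=False, p6=False, p7=False, p8=True, p9=True, p10=False, p11=True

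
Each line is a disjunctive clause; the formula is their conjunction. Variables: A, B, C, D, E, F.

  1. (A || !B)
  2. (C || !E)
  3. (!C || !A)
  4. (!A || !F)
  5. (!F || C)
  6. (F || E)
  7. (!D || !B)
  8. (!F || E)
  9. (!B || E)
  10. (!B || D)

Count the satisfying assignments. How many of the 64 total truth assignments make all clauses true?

4

The models are:
  A=F B=F C=T D=F E=T F=F
  A=F B=F C=T D=F E=T F=T
  A=F B=F C=T D=T E=T F=F
  A=F B=F C=T D=T E=T F=T
Count: 4.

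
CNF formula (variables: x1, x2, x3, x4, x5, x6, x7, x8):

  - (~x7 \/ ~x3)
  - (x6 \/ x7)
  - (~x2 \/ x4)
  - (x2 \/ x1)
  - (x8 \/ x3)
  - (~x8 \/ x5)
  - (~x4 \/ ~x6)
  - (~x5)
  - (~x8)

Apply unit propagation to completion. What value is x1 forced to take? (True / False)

True

Unit clause (~x5) sets x5 = False.
(x5 \/ ~x8): since x5 = False, the clause reduces to (~x8). x8 = False.
From (x3 \/ x8) and x8 = False: x3 = True.
From (~x7 \/ ~x3) and x3 = True: x7 = False.
(x7 \/ x6) with x7 = False leaves only x6, so x6 = True.
In (~x6 \/ ~x4), ~x6 is now false; ~x4 must hold, so x4 = False.
(~x2 \/ x4): since x4 = False, the clause reduces to (~x2). x2 = False.
(x1 \/ x2): since x2 = False, the clause reduces to (x1). x1 = True.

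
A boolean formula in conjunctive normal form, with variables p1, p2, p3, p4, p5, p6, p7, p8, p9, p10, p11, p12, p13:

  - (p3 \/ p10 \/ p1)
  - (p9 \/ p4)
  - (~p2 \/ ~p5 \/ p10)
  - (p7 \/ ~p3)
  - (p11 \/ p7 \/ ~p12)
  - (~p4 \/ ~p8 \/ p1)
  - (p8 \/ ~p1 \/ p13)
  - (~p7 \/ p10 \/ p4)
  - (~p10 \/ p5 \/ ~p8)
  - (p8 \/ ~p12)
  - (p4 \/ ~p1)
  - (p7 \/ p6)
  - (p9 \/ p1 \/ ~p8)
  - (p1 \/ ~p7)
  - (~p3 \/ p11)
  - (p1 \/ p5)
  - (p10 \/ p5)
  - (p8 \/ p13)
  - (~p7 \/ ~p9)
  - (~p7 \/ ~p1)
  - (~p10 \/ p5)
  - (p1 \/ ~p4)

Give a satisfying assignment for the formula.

p1=T  p2=F  p3=F  p4=T  p5=T  p6=T  p7=F  p8=T  p9=F  p10=F  p11=T  p12=T  p13=T

Check each clause:
  1. (p1 \/ p10 \/ p3) — p1 is true.
  2. (p4 \/ p9) — p4 is true.
  3. (p10 \/ ~p2 \/ ~p5) — ~p2 is true.
  4. (p7 \/ ~p3) — ~p3 is true.
  5. (p7 \/ p11 \/ ~p12) — p11 is true.
  6. (~p4 \/ p1 \/ ~p8) — p1 is true.
  7. (p13 \/ ~p1 \/ p8) — p8 is true.
  8. (~p7 \/ p4 \/ p10) — ~p7 is true.
  9. (~p8 \/ ~p10 \/ p5) — p5 is true.
  10. (~p12 \/ p8) — p8 is true.
  11. (p4 \/ ~p1) — p4 is true.
  12. (p6 \/ p7) — p6 is true.
  13. (p9 \/ ~p8 \/ p1) — p1 is true.
  14. (~p7 \/ p1) — ~p7 is true.
  15. (p11 \/ ~p3) — p11 is true.
  16. (p5 \/ p1) — p1 is true.
  17. (p5 \/ p10) — p5 is true.
  18. (p8 \/ p13) — p8 is true.
  19. (~p7 \/ ~p9) — ~p7 is true.
  20. (~p7 \/ ~p1) — ~p7 is true.
  21. (~p10 \/ p5) — p5 is true.
  22. (p1 \/ ~p4) — p1 is true.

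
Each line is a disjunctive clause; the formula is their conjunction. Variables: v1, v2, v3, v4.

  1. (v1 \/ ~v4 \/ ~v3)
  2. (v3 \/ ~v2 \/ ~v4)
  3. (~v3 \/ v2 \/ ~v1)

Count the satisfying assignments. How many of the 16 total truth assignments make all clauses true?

Split on v3, then v1.
  v3=1, v1=1: remaining (v2,v4) ∈ {(1,0); (1,1)} — 2.
  v3=1, v1=0: remaining (v2,v4) ∈ {(0,0); (1,0)} — 2.
  v3=0, v1=1: remaining (v2,v4) ∈ {(0,0); (0,1); (1,0)} — 3.
  v3=0, v1=0: remaining (v2,v4) ∈ {(0,0); (0,1); (1,0)} — 3.
Total: 2 + 2 + 3 + 3 = 10.

10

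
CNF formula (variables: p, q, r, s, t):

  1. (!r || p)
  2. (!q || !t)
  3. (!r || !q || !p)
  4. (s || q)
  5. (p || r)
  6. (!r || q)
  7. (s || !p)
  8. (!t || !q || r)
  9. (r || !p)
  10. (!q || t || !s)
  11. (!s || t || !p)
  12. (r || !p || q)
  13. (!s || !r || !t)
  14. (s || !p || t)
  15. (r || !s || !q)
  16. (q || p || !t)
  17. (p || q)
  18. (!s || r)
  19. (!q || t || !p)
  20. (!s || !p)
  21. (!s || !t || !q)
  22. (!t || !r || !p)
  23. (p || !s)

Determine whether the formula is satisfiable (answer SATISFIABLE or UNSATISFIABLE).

p = True:
  propagation gives s=True; an empty clause results — contradiction.
p = False:
  propagation gives r=False; an empty clause results — contradiction.
Every branch closes, so no satisfying assignment exists.

UNSATISFIABLE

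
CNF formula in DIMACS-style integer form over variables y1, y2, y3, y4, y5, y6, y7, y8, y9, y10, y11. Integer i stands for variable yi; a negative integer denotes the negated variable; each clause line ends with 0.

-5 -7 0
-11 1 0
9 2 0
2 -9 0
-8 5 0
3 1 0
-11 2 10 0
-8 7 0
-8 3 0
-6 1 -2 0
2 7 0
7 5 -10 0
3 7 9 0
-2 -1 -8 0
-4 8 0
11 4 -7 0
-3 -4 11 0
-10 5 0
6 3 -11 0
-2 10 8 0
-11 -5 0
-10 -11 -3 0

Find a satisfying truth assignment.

Set y1 = True and propagate.
Branch on y2: take y2 = True.
  then y8 is forced to False.
  then y4 is forced to False.
  then y10 is forced to True.
  then y5 is forced to True.
  then y7 is forced to False.
  then y11 is forced to False.
The remaining clauses are satisfied by y3 = True, y6 = False, y9 = False.
Check each clause:
  1. (¬y7 ∨ ¬y5) — ¬y7 is true.
  2. (y1 ∨ ¬y11) — y1 is true.
  3. (y9 ∨ y2) — y2 is true.
  4. (¬y9 ∨ y2) — y2 is true.
  5. (¬y8 ∨ y5) — ¬y8 is true.
  6. (y3 ∨ y1) — y1 is true.
  7. (y10 ∨ y2 ∨ ¬y11) — y2 is true.
  8. (¬y8 ∨ y7) — ¬y8 is true.
  9. (¬y8 ∨ y3) — ¬y8 is true.
  10. (¬y6 ∨ y1 ∨ ¬y2) — y1 is true.
  11. (y7 ∨ y2) — y2 is true.
  12. (¬y10 ∨ y5 ∨ y7) — y5 is true.
  13. (y3 ∨ y7 ∨ y9) — y3 is true.
  14. (¬y1 ∨ ¬y2 ∨ ¬y8) — ¬y8 is true.
  15. (¬y4 ∨ y8) — ¬y4 is true.
  16. (y11 ∨ y4 ∨ ¬y7) — ¬y7 is true.
  17. (¬y4 ∨ y11 ∨ ¬y3) — ¬y4 is true.
  18. (y5 ∨ ¬y10) — y5 is true.
  19. (¬y11 ∨ y3 ∨ y6) — y3 is true.
  20. (y8 ∨ ¬y2 ∨ y10) — y10 is true.
  21. (¬y5 ∨ ¬y11) — ¬y11 is true.
  22. (¬y11 ∨ ¬y3 ∨ ¬y10) — ¬y11 is true.

y1=T, y2=T, y3=T, y4=F, y5=T, y6=F, y7=F, y8=F, y9=F, y10=T, y11=F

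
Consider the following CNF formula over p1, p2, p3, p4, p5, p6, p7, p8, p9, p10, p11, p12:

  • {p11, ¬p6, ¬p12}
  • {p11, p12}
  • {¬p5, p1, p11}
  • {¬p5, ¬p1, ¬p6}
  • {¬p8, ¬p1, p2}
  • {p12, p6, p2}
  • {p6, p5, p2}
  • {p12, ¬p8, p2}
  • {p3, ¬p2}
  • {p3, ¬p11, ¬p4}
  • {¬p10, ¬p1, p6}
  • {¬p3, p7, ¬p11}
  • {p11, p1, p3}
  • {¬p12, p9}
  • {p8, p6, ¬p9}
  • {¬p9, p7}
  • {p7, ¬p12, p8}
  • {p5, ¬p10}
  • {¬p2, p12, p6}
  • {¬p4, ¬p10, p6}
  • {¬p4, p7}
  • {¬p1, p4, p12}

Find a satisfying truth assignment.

Pure literal: p7 appears only positively; assign p7 = True.
Branch on p1: take p1 = False.
Set p2 = True and propagate.
  then p3 is forced to True.
For the remaining variables, p4 = False, p5 = True, p6 = True, p8 = True, p9 = True, p10 = True, p11 = True, p12 = True works.
Every clause has at least one true literal under this assignment.

p1 = False, p2 = True, p3 = True, p4 = False, p5 = True, p6 = True, p7 = True, p8 = True, p9 = True, p10 = True, p11 = True, p12 = True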